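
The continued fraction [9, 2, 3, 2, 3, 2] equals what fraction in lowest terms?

1189/126

Fold from the inside: start with 2/1.
  3 + 1/2 = 7/2
  2 + 2/7 = 16/7
  3 + 7/16 = 55/16
  2 + 16/55 = 126/55
  9 + 55/126 = 1189/126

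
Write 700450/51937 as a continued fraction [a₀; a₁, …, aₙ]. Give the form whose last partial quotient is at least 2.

700450 = 13×51937 + 25269
51937 = 2×25269 + 1399
25269 = 18×1399 + 87
1399 = 16×87 + 7
87 = 12×7 + 3
7 = 2×3 + 1
3 = 3×1 + 0  (stop)
So 700450/51937 = [13; 2, 18, 16, 12, 2, 3].

[13; 2, 18, 16, 12, 2, 3]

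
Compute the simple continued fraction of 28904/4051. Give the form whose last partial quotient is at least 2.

28904 = 7·4051 + 547
4051 = 7·547 + 222
547 = 2·222 + 103
222 = 2·103 + 16
103 = 6·16 + 7
16 = 2·7 + 2
7 = 3·2 + 1
2 = 2·1 + 0  (stop)
So 28904/4051 = [7; 7, 2, 2, 6, 2, 3, 2].

[7; 7, 2, 2, 6, 2, 3, 2]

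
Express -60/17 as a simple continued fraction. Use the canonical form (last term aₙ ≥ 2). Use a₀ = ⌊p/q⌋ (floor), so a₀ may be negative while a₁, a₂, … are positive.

[-4; 2, 8]

-60 = -4·17 + 8
17 = 2·8 + 1
8 = 8·1 + 0  (stop)
So -60/17 = [-4; 2, 8].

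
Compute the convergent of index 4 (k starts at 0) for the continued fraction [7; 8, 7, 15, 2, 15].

Using pₖ = aₖpₖ₋₁ + pₖ₋₂, qₖ = aₖqₖ₋₁ + qₖ₋₂ (with p₋₁=1, p₋₂=0, q₋₁=0, q₋₂=1):
  k=0: a=7, p=7, q=1
  k=1: a=8, p=57, q=8
  k=2: a=7, p=406, q=57
  k=3: a=15, p=6147, q=863
  k=4: a=2, p=12700, q=1783

12700/1783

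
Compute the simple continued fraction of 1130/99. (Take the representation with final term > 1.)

1130 = 11·99 + 41
99 = 2·41 + 17
41 = 2·17 + 7
17 = 2·7 + 3
7 = 2·3 + 1
3 = 3·1 + 0  (stop)
So 1130/99 = [11; 2, 2, 2, 2, 3].

[11; 2, 2, 2, 2, 3]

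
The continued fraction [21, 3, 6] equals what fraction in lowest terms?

Using pₖ = aₖpₖ₋₁ + pₖ₋₂ and qₖ = aₖqₖ₋₁ + qₖ₋₂:
  k=0: a=21, p=21, q=1
  k=1: a=3, p=64, q=3
  k=2: a=6, p=405, q=19

405/19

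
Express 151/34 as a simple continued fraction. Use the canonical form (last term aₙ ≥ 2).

[4; 2, 3, 1, 3]

151 = 4*34 + 15
34 = 2*15 + 4
15 = 3*4 + 3
4 = 1*3 + 1
3 = 3*1 + 0  (stop)
So 151/34 = [4; 2, 3, 1, 3].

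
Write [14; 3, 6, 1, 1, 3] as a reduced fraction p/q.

Using pₖ = aₖpₖ₋₁ + pₖ₋₂ and qₖ = aₖqₖ₋₁ + qₖ₋₂:
  k=0: a=14, p=14, q=1
  k=1: a=3, p=43, q=3
  k=2: a=6, p=272, q=19
  k=3: a=1, p=315, q=22
  k=4: a=1, p=587, q=41
  k=5: a=3, p=2076, q=145

2076/145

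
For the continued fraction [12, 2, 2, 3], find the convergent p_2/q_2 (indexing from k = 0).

62/5

Using pₖ = aₖpₖ₋₁ + pₖ₋₂, qₖ = aₖqₖ₋₁ + qₖ₋₂ (with p₋₁=1, p₋₂=0, q₋₁=0, q₋₂=1):
  k=0: a=12, p=12, q=1
  k=1: a=2, p=25, q=2
  k=2: a=2, p=62, q=5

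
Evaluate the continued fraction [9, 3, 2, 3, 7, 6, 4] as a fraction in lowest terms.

Fold from the inside: start with 4/1.
  6 + 1/4 = 25/4
  7 + 4/25 = 179/25
  3 + 25/179 = 562/179
  2 + 179/562 = 1303/562
  3 + 562/1303 = 4471/1303
  9 + 1303/4471 = 41542/4471

41542/4471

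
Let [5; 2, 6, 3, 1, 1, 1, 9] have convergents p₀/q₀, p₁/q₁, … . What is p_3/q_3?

224/41

Using pₖ = aₖpₖ₋₁ + pₖ₋₂, qₖ = aₖqₖ₋₁ + qₖ₋₂ (with p₋₁=1, p₋₂=0, q₋₁=0, q₋₂=1):
  k=0: a=5, p=5, q=1
  k=1: a=2, p=11, q=2
  k=2: a=6, p=71, q=13
  k=3: a=3, p=224, q=41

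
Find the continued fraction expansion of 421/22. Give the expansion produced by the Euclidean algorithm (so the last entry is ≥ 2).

421 = 19·22 + 3
22 = 7·3 + 1
3 = 3·1 + 0  (stop)
So 421/22 = [19; 7, 3].

[19; 7, 3]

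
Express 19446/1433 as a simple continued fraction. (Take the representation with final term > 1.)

[13; 1, 1, 3, 15, 2, 6]

19446 = 13*1433 + 817
1433 = 1*817 + 616
817 = 1*616 + 201
616 = 3*201 + 13
201 = 15*13 + 6
13 = 2*6 + 1
6 = 6*1 + 0  (stop)
So 19446/1433 = [13; 1, 1, 3, 15, 2, 6].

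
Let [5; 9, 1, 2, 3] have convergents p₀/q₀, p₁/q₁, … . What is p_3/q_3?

148/29

Using pₖ = aₖpₖ₋₁ + pₖ₋₂, qₖ = aₖqₖ₋₁ + qₖ₋₂ (with p₋₁=1, p₋₂=0, q₋₁=0, q₋₂=1):
  k=0: a=5, p=5, q=1
  k=1: a=9, p=46, q=9
  k=2: a=1, p=51, q=10
  k=3: a=2, p=148, q=29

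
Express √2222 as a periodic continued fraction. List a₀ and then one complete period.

[47; 7, 4, 7, 94]

a₀ = ⌊√2222⌋ = 47.
With m₀=0, d₀=1 and mₖ₊₁ = dₖaₖ − mₖ, dₖ₊₁ = (n − mₖ₊₁²)/dₖ, aₖ₊₁ = ⌊(a₀+mₖ₊₁)/dₖ₊₁⌋:
  k=1: m=47, d=13, a=7
  k=2: m=44, d=22, a=4
  k=3: m=44, d=13, a=7
  k=4: m=47, d=1, a=94
d=1 and a=2a₀=94 at k=4, so the next step gives (m, d) = (47, 13) again — its k=1 value — and the period has length 4.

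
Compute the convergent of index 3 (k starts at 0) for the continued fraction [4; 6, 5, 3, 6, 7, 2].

412/99

Using pₖ = aₖpₖ₋₁ + pₖ₋₂, qₖ = aₖqₖ₋₁ + qₖ₋₂ (with p₋₁=1, p₋₂=0, q₋₁=0, q₋₂=1):
  k=0: a=4, p=4, q=1
  k=1: a=6, p=25, q=6
  k=2: a=5, p=129, q=31
  k=3: a=3, p=412, q=99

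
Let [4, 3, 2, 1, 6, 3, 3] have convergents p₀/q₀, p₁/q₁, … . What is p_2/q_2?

Using pₖ = aₖpₖ₋₁ + pₖ₋₂, qₖ = aₖqₖ₋₁ + qₖ₋₂ (with p₋₁=1, p₋₂=0, q₋₁=0, q₋₂=1):
  k=0: a=4, p=4, q=1
  k=1: a=3, p=13, q=3
  k=2: a=2, p=30, q=7

30/7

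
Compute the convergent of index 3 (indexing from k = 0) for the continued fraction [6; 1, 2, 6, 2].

127/19

Using pₖ = aₖpₖ₋₁ + pₖ₋₂, qₖ = aₖqₖ₋₁ + qₖ₋₂ (with p₋₁=1, p₋₂=0, q₋₁=0, q₋₂=1):
  k=0: a=6, p=6, q=1
  k=1: a=1, p=7, q=1
  k=2: a=2, p=20, q=3
  k=3: a=6, p=127, q=19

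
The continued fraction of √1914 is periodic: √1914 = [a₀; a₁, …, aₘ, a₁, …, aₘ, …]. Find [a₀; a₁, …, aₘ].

[43; 1, 2, 1, 86]

a₀ = ⌊√1914⌋ = 43.
With m₀=0, d₀=1 and mₖ₊₁ = dₖaₖ − mₖ, dₖ₊₁ = (n − mₖ₊₁²)/dₖ, aₖ₊₁ = ⌊(a₀+mₖ₊₁)/dₖ₊₁⌋:
  k=1: m=43, d=65, a=1
  k=2: m=22, d=22, a=2
  k=3: m=22, d=65, a=1
  k=4: m=43, d=1, a=86
d=1 and a=2a₀=86 at k=4, so the next step gives (m, d) = (43, 65) again — its k=1 value — and the period has length 4.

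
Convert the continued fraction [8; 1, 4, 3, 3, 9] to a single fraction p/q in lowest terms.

4344/493

Fold from the inside: start with 9/1.
  3 + 1/9 = 28/9
  3 + 9/28 = 93/28
  4 + 28/93 = 400/93
  1 + 93/400 = 493/400
  8 + 400/493 = 4344/493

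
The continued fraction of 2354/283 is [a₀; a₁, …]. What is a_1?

3

2354 = 8·283 + 90   →  a_0 = 8
283 = 3·90 + 13   →  a_1 = 3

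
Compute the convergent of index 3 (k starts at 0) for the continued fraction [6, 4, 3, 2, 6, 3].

Using pₖ = aₖpₖ₋₁ + pₖ₋₂, qₖ = aₖqₖ₋₁ + qₖ₋₂ (with p₋₁=1, p₋₂=0, q₋₁=0, q₋₂=1):
  k=0: a=6, p=6, q=1
  k=1: a=4, p=25, q=4
  k=2: a=3, p=81, q=13
  k=3: a=2, p=187, q=30

187/30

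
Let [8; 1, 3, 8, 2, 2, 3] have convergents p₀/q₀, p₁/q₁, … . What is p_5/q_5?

1515/173

Using pₖ = aₖpₖ₋₁ + pₖ₋₂, qₖ = aₖqₖ₋₁ + qₖ₋₂ (with p₋₁=1, p₋₂=0, q₋₁=0, q₋₂=1):
  k=0: a=8, p=8, q=1
  k=1: a=1, p=9, q=1
  k=2: a=3, p=35, q=4
  k=3: a=8, p=289, q=33
  k=4: a=2, p=613, q=70
  k=5: a=2, p=1515, q=173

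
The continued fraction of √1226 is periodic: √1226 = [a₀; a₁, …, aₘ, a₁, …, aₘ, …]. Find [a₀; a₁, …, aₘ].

a₀ = ⌊√1226⌋ = 35.
With m₀=0, d₀=1 and mₖ₊₁ = dₖaₖ − mₖ, dₖ₊₁ = (n − mₖ₊₁²)/dₖ, aₖ₊₁ = ⌊(a₀+mₖ₊₁)/dₖ₊₁⌋:
  k=1: m=35, d=1, a=70
d=1 and a=2a₀=70 at k=1, so the next step gives (m, d) = (35, 1) again — its k=1 value — and the period has length 1.

[35; 70]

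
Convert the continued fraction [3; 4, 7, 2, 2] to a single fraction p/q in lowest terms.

496/153

Using pₖ = aₖpₖ₋₁ + pₖ₋₂ and qₖ = aₖqₖ₋₁ + qₖ₋₂:
  k=0: a=3, p=3, q=1
  k=1: a=4, p=13, q=4
  k=2: a=7, p=94, q=29
  k=3: a=2, p=201, q=62
  k=4: a=2, p=496, q=153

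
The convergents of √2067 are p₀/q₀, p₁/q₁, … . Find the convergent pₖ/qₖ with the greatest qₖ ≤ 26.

√2067 = [45; 2, 6, 2, 90, …] (period length 4).
Convergents:
  p_0/q_0 = 45/1
  p_1/q_1 = 91/2
  p_2/q_2 = 591/13
  p_3/q_3 = 1273/28
q_2 = 13 ≤ 26 < 28 = q_3, so the answer is 591/13.

591/13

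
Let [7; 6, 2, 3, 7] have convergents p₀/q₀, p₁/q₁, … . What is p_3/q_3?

Using pₖ = aₖpₖ₋₁ + pₖ₋₂, qₖ = aₖqₖ₋₁ + qₖ₋₂ (with p₋₁=1, p₋₂=0, q₋₁=0, q₋₂=1):
  k=0: a=7, p=7, q=1
  k=1: a=6, p=43, q=6
  k=2: a=2, p=93, q=13
  k=3: a=3, p=322, q=45

322/45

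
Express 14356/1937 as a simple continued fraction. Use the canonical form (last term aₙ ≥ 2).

14356 = 7*1937 + 797
1937 = 2*797 + 343
797 = 2*343 + 111
343 = 3*111 + 10
111 = 11*10 + 1
10 = 10*1 + 0  (stop)
So 14356/1937 = [7; 2, 2, 3, 11, 10].

[7; 2, 2, 3, 11, 10]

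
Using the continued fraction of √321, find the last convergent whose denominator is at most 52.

√321 = [17; 1, 10, 1, 34, …] (period length 4).
Convergents:
  p_0/q_0 = 17/1
  p_1/q_1 = 18/1
  p_2/q_2 = 197/11
  p_3/q_3 = 215/12
  p_4/q_4 = 7507/419
q_3 = 12 ≤ 52 < 419 = q_4, so the answer is 215/12.

215/12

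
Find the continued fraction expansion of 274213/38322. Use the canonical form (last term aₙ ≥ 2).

[7; 6, 2, 3, 8, 3, 5, 6]

274213 = 7·38322 + 5959
38322 = 6·5959 + 2568
5959 = 2·2568 + 823
2568 = 3·823 + 99
823 = 8·99 + 31
99 = 3·31 + 6
31 = 5·6 + 1
6 = 6·1 + 0  (stop)
So 274213/38322 = [7; 6, 2, 3, 8, 3, 5, 6].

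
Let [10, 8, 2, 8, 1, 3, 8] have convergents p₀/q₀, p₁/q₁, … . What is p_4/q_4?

1629/161

Using pₖ = aₖpₖ₋₁ + pₖ₋₂, qₖ = aₖqₖ₋₁ + qₖ₋₂ (with p₋₁=1, p₋₂=0, q₋₁=0, q₋₂=1):
  k=0: a=10, p=10, q=1
  k=1: a=8, p=81, q=8
  k=2: a=2, p=172, q=17
  k=3: a=8, p=1457, q=144
  k=4: a=1, p=1629, q=161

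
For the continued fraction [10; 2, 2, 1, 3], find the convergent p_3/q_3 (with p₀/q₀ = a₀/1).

Using pₖ = aₖpₖ₋₁ + pₖ₋₂, qₖ = aₖqₖ₋₁ + qₖ₋₂ (with p₋₁=1, p₋₂=0, q₋₁=0, q₋₂=1):
  k=0: a=10, p=10, q=1
  k=1: a=2, p=21, q=2
  k=2: a=2, p=52, q=5
  k=3: a=1, p=73, q=7

73/7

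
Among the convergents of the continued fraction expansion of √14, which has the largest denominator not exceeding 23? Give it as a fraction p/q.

15/4

√14 = [3; 1, 2, 1, 6, …] (period length 4).
Convergents:
  p_0/q_0 = 3/1
  p_1/q_1 = 4/1
  p_2/q_2 = 11/3
  p_3/q_3 = 15/4
  p_4/q_4 = 101/27
q_3 = 4 ≤ 23 < 27 = q_4, so the answer is 15/4.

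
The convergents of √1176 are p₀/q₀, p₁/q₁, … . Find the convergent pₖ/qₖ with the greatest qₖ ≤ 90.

√1176 = [34; 3, 2, 2, 2, 3, 68, …] (period length 6).
Convergents:
  p_0/q_0 = 34/1
  p_1/q_1 = 103/3
  p_2/q_2 = 240/7
  p_3/q_3 = 583/17
  p_4/q_4 = 1406/41
  p_5/q_5 = 4801/140
q_4 = 41 ≤ 90 < 140 = q_5, so the answer is 1406/41.

1406/41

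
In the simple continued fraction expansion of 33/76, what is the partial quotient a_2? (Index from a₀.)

3

33 = 0·76 + 33   →  a_0 = 0
76 = 2·33 + 10   →  a_1 = 2
33 = 3·10 + 3   →  a_2 = 3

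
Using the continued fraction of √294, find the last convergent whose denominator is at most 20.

120/7

√294 = [17; 6, 1, 4, 1, 6, 34, …] (period length 6).
Convergents:
  p_0/q_0 = 17/1
  p_1/q_1 = 103/6
  p_2/q_2 = 120/7
  p_3/q_3 = 583/34
q_2 = 7 ≤ 20 < 34 = q_3, so the answer is 120/7.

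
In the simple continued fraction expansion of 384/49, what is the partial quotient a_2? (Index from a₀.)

384 = 7·49 + 41   →  a_0 = 7
49 = 1·41 + 8   →  a_1 = 1
41 = 5·8 + 1   →  a_2 = 5

5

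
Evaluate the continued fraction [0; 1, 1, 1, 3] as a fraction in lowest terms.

7/11

Fold from the inside: start with 3/1.
  1 + 1/3 = 4/3
  1 + 3/4 = 7/4
  1 + 4/7 = 11/7
  0 + 7/11 = 7/11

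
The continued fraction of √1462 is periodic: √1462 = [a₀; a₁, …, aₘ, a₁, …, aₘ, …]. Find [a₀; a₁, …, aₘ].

a₀ = ⌊√1462⌋ = 38.
With m₀=0, d₀=1 and mₖ₊₁ = dₖaₖ − mₖ, dₖ₊₁ = (n − mₖ₊₁²)/dₖ, aₖ₊₁ = ⌊(a₀+mₖ₊₁)/dₖ₊₁⌋:
  k=1: m=38, d=18, a=4
  k=2: m=34, d=17, a=4
  k=3: m=34, d=18, a=4
  k=4: m=38, d=1, a=76
d=1 and a=2a₀=76 at k=4, so the next step gives (m, d) = (38, 18) again — its k=1 value — and the period has length 4.

[38; 4, 4, 4, 76]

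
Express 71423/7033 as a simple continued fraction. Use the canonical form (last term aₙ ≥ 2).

71423 = 10·7033 + 1093
7033 = 6·1093 + 475
1093 = 2·475 + 143
475 = 3·143 + 46
143 = 3·46 + 5
46 = 9·5 + 1
5 = 5·1 + 0  (stop)
So 71423/7033 = [10; 6, 2, 3, 3, 9, 5].

[10; 6, 2, 3, 3, 9, 5]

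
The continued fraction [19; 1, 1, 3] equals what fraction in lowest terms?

Using pₖ = aₖpₖ₋₁ + pₖ₋₂ and qₖ = aₖqₖ₋₁ + qₖ₋₂:
  k=0: a=19, p=19, q=1
  k=1: a=1, p=20, q=1
  k=2: a=1, p=39, q=2
  k=3: a=3, p=137, q=7

137/7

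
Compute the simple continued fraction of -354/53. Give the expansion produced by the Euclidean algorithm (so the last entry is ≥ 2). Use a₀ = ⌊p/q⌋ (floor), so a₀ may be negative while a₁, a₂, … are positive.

-354 = -7·53 + 17
53 = 3·17 + 2
17 = 8·2 + 1
2 = 2·1 + 0  (stop)
So -354/53 = [-7; 3, 8, 2].

[-7; 3, 8, 2]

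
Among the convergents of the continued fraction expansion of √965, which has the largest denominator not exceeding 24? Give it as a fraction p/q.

497/16

√965 = [31; 15, 1, 1, 15, 62, …] (period length 5).
Convergents:
  p_0/q_0 = 31/1
  p_1/q_1 = 466/15
  p_2/q_2 = 497/16
  p_3/q_3 = 963/31
q_2 = 16 ≤ 24 < 31 = q_3, so the answer is 497/16.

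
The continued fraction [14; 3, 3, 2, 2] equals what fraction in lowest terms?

801/56

Using pₖ = aₖpₖ₋₁ + pₖ₋₂ and qₖ = aₖqₖ₋₁ + qₖ₋₂:
  k=0: a=14, p=14, q=1
  k=1: a=3, p=43, q=3
  k=2: a=3, p=143, q=10
  k=3: a=2, p=329, q=23
  k=4: a=2, p=801, q=56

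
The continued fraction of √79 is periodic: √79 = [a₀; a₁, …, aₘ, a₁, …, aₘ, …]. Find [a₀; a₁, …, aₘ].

a₀ = ⌊√79⌋ = 8.
With m₀=0, d₀=1 and mₖ₊₁ = dₖaₖ − mₖ, dₖ₊₁ = (n − mₖ₊₁²)/dₖ, aₖ₊₁ = ⌊(a₀+mₖ₊₁)/dₖ₊₁⌋:
  k=1: m=8, d=15, a=1
  k=2: m=7, d=2, a=7
  k=3: m=7, d=15, a=1
  k=4: m=8, d=1, a=16
d=1 and a=2a₀=16 at k=4, so the next step gives (m, d) = (8, 15) again — its k=1 value — and the period has length 4.

[8; 1, 7, 1, 16]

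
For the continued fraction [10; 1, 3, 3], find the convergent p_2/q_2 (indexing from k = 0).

43/4

Using pₖ = aₖpₖ₋₁ + pₖ₋₂, qₖ = aₖqₖ₋₁ + qₖ₋₂ (with p₋₁=1, p₋₂=0, q₋₁=0, q₋₂=1):
  k=0: a=10, p=10, q=1
  k=1: a=1, p=11, q=1
  k=2: a=3, p=43, q=4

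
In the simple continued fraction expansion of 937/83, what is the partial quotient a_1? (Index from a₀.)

937 = 11·83 + 24   →  a_0 = 11
83 = 3·24 + 11   →  a_1 = 3

3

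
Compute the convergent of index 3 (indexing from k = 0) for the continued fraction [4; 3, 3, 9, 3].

400/93

Using pₖ = aₖpₖ₋₁ + pₖ₋₂, qₖ = aₖqₖ₋₁ + qₖ₋₂ (with p₋₁=1, p₋₂=0, q₋₁=0, q₋₂=1):
  k=0: a=4, p=4, q=1
  k=1: a=3, p=13, q=3
  k=2: a=3, p=43, q=10
  k=3: a=9, p=400, q=93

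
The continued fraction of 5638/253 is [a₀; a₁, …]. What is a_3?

1

5638 = 22·253 + 72   →  a_0 = 22
253 = 3·72 + 37   →  a_1 = 3
72 = 1·37 + 35   →  a_2 = 1
37 = 1·35 + 2   →  a_3 = 1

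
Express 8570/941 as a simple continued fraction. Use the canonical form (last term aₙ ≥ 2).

[9; 9, 3, 6, 2, 2]

8570 = 9·941 + 101
941 = 9·101 + 32
101 = 3·32 + 5
32 = 6·5 + 2
5 = 2·2 + 1
2 = 2·1 + 0  (stop)
So 8570/941 = [9; 9, 3, 6, 2, 2].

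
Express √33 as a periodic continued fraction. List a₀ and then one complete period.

a₀ = ⌊√33⌋ = 5.
With m₀=0, d₀=1 and mₖ₊₁ = dₖaₖ − mₖ, dₖ₊₁ = (n − mₖ₊₁²)/dₖ, aₖ₊₁ = ⌊(a₀+mₖ₊₁)/dₖ₊₁⌋:
  k=1: m=5, d=8, a=1
  k=2: m=3, d=3, a=2
  k=3: m=3, d=8, a=1
  k=4: m=5, d=1, a=10
d=1 and a=2a₀=10 at k=4, so the next step gives (m, d) = (5, 8) again — its k=1 value — and the period has length 4.

[5; 1, 2, 1, 10]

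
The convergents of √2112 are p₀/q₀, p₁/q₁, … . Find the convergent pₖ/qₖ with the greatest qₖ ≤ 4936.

97198/2115

√2112 = [45; 1, 21, 1, 90, …] (period length 4).
Convergents:
  p_0/q_0 = 45/1
  p_1/q_1 = 46/1
  p_2/q_2 = 1011/22
  p_3/q_3 = 1057/23
  p_4/q_4 = 96141/2092
  p_5/q_5 = 97198/2115
  p_6/q_6 = 2137299/46507
q_5 = 2115 ≤ 4936 < 46507 = q_6, so the answer is 97198/2115.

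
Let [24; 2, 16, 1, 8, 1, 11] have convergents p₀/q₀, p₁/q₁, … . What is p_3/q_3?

Using pₖ = aₖpₖ₋₁ + pₖ₋₂, qₖ = aₖqₖ₋₁ + qₖ₋₂ (with p₋₁=1, p₋₂=0, q₋₁=0, q₋₂=1):
  k=0: a=24, p=24, q=1
  k=1: a=2, p=49, q=2
  k=2: a=16, p=808, q=33
  k=3: a=1, p=857, q=35

857/35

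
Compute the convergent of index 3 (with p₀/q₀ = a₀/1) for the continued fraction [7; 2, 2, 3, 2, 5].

Using pₖ = aₖpₖ₋₁ + pₖ₋₂, qₖ = aₖqₖ₋₁ + qₖ₋₂ (with p₋₁=1, p₋₂=0, q₋₁=0, q₋₂=1):
  k=0: a=7, p=7, q=1
  k=1: a=2, p=15, q=2
  k=2: a=2, p=37, q=5
  k=3: a=3, p=126, q=17

126/17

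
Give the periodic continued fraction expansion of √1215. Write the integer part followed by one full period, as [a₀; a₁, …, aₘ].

a₀ = ⌊√1215⌋ = 34.

[34; 1, 5, 1, 68]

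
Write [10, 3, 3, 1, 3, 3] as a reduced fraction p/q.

Using pₖ = aₖpₖ₋₁ + pₖ₋₂ and qₖ = aₖqₖ₋₁ + qₖ₋₂:
  k=0: a=10, p=10, q=1
  k=1: a=3, p=31, q=3
  k=2: a=3, p=103, q=10
  k=3: a=1, p=134, q=13
  k=4: a=3, p=505, q=49
  k=5: a=3, p=1649, q=160

1649/160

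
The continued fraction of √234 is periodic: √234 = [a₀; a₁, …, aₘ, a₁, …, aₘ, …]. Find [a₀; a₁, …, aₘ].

[15; 3, 2, 1, 2, 1, 2, 3, 30]

a₀ = ⌊√234⌋ = 15.
With m₀=0, d₀=1 and mₖ₊₁ = dₖaₖ − mₖ, dₖ₊₁ = (n − mₖ₊₁²)/dₖ, aₖ₊₁ = ⌊(a₀+mₖ₊₁)/dₖ₊₁⌋:
  k=1: m=15, d=9, a=3
  k=2: m=12, d=10, a=2
  k=3: m=8, d=17, a=1
  k=4: m=9, d=9, a=2
  k=5: m=9, d=17, a=1
  k=6: m=8, d=10, a=2
  k=7: m=12, d=9, a=3
  k=8: m=15, d=1, a=30
d=1 and a=2a₀=30 at k=8, so the next step gives (m, d) = (15, 9) again — its k=1 value — and the period has length 8.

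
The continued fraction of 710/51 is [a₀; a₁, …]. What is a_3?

1

710 = 13·51 + 47   →  a_0 = 13
51 = 1·47 + 4   →  a_1 = 1
47 = 11·4 + 3   →  a_2 = 11
4 = 1·3 + 1   →  a_3 = 1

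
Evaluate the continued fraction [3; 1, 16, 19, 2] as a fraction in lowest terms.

Using pₖ = aₖpₖ₋₁ + pₖ₋₂ and qₖ = aₖqₖ₋₁ + qₖ₋₂:
  k=0: a=3, p=3, q=1
  k=1: a=1, p=4, q=1
  k=2: a=16, p=67, q=17
  k=3: a=19, p=1277, q=324
  k=4: a=2, p=2621, q=665

2621/665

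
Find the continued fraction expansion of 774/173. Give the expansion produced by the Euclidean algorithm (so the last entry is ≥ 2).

774 = 4·173 + 82
173 = 2·82 + 9
82 = 9·9 + 1
9 = 9·1 + 0  (stop)
So 774/173 = [4; 2, 9, 9].

[4; 2, 9, 9]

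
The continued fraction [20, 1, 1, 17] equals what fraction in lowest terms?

718/35

Fold from the inside: start with 17/1.
  1 + 1/17 = 18/17
  1 + 17/18 = 35/18
  20 + 18/35 = 718/35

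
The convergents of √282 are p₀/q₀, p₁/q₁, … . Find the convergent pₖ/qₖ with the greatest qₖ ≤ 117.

√282 = [16; 1, 3, 1, 4, 1, 3, 1, 32, …] (period length 8).
Convergents:
  p_0/q_0 = 16/1
  p_1/q_1 = 17/1
  p_2/q_2 = 67/4
  p_3/q_3 = 84/5
  p_4/q_4 = 403/24
  p_5/q_5 = 487/29
  p_6/q_6 = 1864/111
  p_7/q_7 = 2351/140
q_6 = 111 ≤ 117 < 140 = q_7, so the answer is 1864/111.

1864/111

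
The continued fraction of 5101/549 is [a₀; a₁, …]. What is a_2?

5101 = 9·549 + 160   →  a_0 = 9
549 = 3·160 + 69   →  a_1 = 3
160 = 2·69 + 22   →  a_2 = 2

2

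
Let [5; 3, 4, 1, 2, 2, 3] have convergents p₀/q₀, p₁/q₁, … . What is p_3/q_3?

Using pₖ = aₖpₖ₋₁ + pₖ₋₂, qₖ = aₖqₖ₋₁ + qₖ₋₂ (with p₋₁=1, p₋₂=0, q₋₁=0, q₋₂=1):
  k=0: a=5, p=5, q=1
  k=1: a=3, p=16, q=3
  k=2: a=4, p=69, q=13
  k=3: a=1, p=85, q=16

85/16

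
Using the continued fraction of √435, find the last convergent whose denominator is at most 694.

√435 = [20; 1, 5, 1, 40, …] (period length 4).
Convergents:
  p_0/q_0 = 20/1
  p_1/q_1 = 21/1
  p_2/q_2 = 125/6
  p_3/q_3 = 146/7
  p_4/q_4 = 5965/286
  p_5/q_5 = 6111/293
  p_6/q_6 = 36520/1751
q_5 = 293 ≤ 694 < 1751 = q_6, so the answer is 6111/293.

6111/293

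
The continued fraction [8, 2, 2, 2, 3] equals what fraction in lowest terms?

Fold from the inside: start with 3/1.
  2 + 1/3 = 7/3
  2 + 3/7 = 17/7
  2 + 7/17 = 41/17
  8 + 17/41 = 345/41

345/41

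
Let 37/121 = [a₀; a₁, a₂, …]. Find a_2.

3

37 = 0·121 + 37   →  a_0 = 0
121 = 3·37 + 10   →  a_1 = 3
37 = 3·10 + 7   →  a_2 = 3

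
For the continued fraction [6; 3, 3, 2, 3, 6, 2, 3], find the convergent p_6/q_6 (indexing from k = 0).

6764/1073

Using pₖ = aₖpₖ₋₁ + pₖ₋₂, qₖ = aₖqₖ₋₁ + qₖ₋₂ (with p₋₁=1, p₋₂=0, q₋₁=0, q₋₂=1):
  k=0: a=6, p=6, q=1
  k=1: a=3, p=19, q=3
  k=2: a=3, p=63, q=10
  k=3: a=2, p=145, q=23
  k=4: a=3, p=498, q=79
  k=5: a=6, p=3133, q=497
  k=6: a=2, p=6764, q=1073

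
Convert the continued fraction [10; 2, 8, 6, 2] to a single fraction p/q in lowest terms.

Using pₖ = aₖpₖ₋₁ + pₖ₋₂ and qₖ = aₖqₖ₋₁ + qₖ₋₂:
  k=0: a=10, p=10, q=1
  k=1: a=2, p=21, q=2
  k=2: a=8, p=178, q=17
  k=3: a=6, p=1089, q=104
  k=4: a=2, p=2356, q=225

2356/225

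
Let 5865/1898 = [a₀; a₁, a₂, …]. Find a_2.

10

5865 = 3·1898 + 171   →  a_0 = 3
1898 = 11·171 + 17   →  a_1 = 11
171 = 10·17 + 1   →  a_2 = 10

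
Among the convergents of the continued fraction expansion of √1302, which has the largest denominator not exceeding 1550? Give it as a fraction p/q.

√1302 = [36; 12, 72, …] (period length 2).
Convergents:
  p_0/q_0 = 36/1
  p_1/q_1 = 433/12
  p_2/q_2 = 31212/865
  p_3/q_3 = 374977/10392
q_2 = 865 ≤ 1550 < 10392 = q_3, so the answer is 31212/865.

31212/865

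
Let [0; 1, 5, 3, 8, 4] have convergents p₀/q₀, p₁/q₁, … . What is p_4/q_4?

133/158

Using pₖ = aₖpₖ₋₁ + pₖ₋₂, qₖ = aₖqₖ₋₁ + qₖ₋₂ (with p₋₁=1, p₋₂=0, q₋₁=0, q₋₂=1):
  k=0: a=0, p=0, q=1
  k=1: a=1, p=1, q=1
  k=2: a=5, p=5, q=6
  k=3: a=3, p=16, q=19
  k=4: a=8, p=133, q=158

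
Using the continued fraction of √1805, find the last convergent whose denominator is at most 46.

1402/33

√1805 = [42; 2, 16, 2, 84, …] (period length 4).
Convergents:
  p_0/q_0 = 42/1
  p_1/q_1 = 85/2
  p_2/q_2 = 1402/33
  p_3/q_3 = 2889/68
q_2 = 33 ≤ 46 < 68 = q_3, so the answer is 1402/33.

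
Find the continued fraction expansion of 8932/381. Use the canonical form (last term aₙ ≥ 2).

[23; 2, 3, 1, 13, 3]

8932 = 23·381 + 169
381 = 2·169 + 43
169 = 3·43 + 40
43 = 1·40 + 3
40 = 13·3 + 1
3 = 3·1 + 0  (stop)
So 8932/381 = [23; 2, 3, 1, 13, 3].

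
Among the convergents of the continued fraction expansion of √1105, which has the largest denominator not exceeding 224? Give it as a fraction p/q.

6881/207

√1105 = [33; 4, 7, 7, 4, 66, …] (period length 5).
Convergents:
  p_0/q_0 = 33/1
  p_1/q_1 = 133/4
  p_2/q_2 = 964/29
  p_3/q_3 = 6881/207
  p_4/q_4 = 28488/857
q_3 = 207 ≤ 224 < 857 = q_4, so the answer is 6881/207.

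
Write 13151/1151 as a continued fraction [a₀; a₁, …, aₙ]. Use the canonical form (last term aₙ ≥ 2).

[11; 2, 2, 1, 6, 2, 3, 3]

13151 = 11·1151 + 490
1151 = 2·490 + 171
490 = 2·171 + 148
171 = 1·148 + 23
148 = 6·23 + 10
23 = 2·10 + 3
10 = 3·3 + 1
3 = 3·1 + 0  (stop)
So 13151/1151 = [11; 2, 2, 1, 6, 2, 3, 3].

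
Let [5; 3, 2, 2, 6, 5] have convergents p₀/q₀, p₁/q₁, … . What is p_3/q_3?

Using pₖ = aₖpₖ₋₁ + pₖ₋₂, qₖ = aₖqₖ₋₁ + qₖ₋₂ (with p₋₁=1, p₋₂=0, q₋₁=0, q₋₂=1):
  k=0: a=5, p=5, q=1
  k=1: a=3, p=16, q=3
  k=2: a=2, p=37, q=7
  k=3: a=2, p=90, q=17

90/17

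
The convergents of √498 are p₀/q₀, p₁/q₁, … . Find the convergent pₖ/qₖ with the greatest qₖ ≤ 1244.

9395/421

√498 = [22; 3, 6, 22, 6, 3, 44, …] (period length 6).
Convergents:
  p_0/q_0 = 22/1
  p_1/q_1 = 67/3
  p_2/q_2 = 424/19
  p_3/q_3 = 9395/421
  p_4/q_4 = 56794/2545
q_3 = 421 ≤ 1244 < 2545 = q_4, so the answer is 9395/421.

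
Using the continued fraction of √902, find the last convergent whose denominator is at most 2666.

54090/1801

√902 = [30; 30, 60, …] (period length 2).
Convergents:
  p_0/q_0 = 30/1
  p_1/q_1 = 901/30
  p_2/q_2 = 54090/1801
  p_3/q_3 = 1623601/54060
q_2 = 1801 ≤ 2666 < 54060 = q_3, so the answer is 54090/1801.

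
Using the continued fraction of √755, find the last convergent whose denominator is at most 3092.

65863/2397

√755 = [27; 2, 10, 2, 54, …] (period length 4).
Convergents:
  p_0/q_0 = 27/1
  p_1/q_1 = 55/2
  p_2/q_2 = 577/21
  p_3/q_3 = 1209/44
  p_4/q_4 = 65863/2397
  p_5/q_5 = 132935/4838
q_4 = 2397 ≤ 3092 < 4838 = q_5, so the answer is 65863/2397.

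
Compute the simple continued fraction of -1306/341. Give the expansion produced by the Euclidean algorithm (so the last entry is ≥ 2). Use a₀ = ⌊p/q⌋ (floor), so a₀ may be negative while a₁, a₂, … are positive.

-1306 = -4*341 + 58
341 = 5*58 + 51
58 = 1*51 + 7
51 = 7*7 + 2
7 = 3*2 + 1
2 = 2*1 + 0  (stop)
So -1306/341 = [-4; 5, 1, 7, 3, 2].

[-4; 5, 1, 7, 3, 2]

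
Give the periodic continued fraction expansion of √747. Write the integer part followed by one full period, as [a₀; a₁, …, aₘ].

a₀ = ⌊√747⌋ = 27.
With m₀=0, d₀=1 and mₖ₊₁ = dₖaₖ − mₖ, dₖ₊₁ = (n − mₖ₊₁²)/dₖ, aₖ₊₁ = ⌊(a₀+mₖ₊₁)/dₖ₊₁⌋:
  k=1: m=27, d=18, a=3
  k=2: m=27, d=1, a=54
d=1 and a=2a₀=54 at k=2, so the next step gives (m, d) = (27, 18) again — its k=1 value — and the period has length 2.

[27; 3, 54]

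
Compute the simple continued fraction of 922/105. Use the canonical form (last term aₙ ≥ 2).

922 = 8·105 + 82
105 = 1·82 + 23
82 = 3·23 + 13
23 = 1·13 + 10
13 = 1·10 + 3
10 = 3·3 + 1
3 = 3·1 + 0  (stop)
So 922/105 = [8; 1, 3, 1, 1, 3, 3].

[8; 1, 3, 1, 1, 3, 3]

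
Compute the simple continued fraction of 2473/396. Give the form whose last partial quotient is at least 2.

2473 = 6*396 + 97
396 = 4*97 + 8
97 = 12*8 + 1
8 = 8*1 + 0  (stop)
So 2473/396 = [6; 4, 12, 8].

[6; 4, 12, 8]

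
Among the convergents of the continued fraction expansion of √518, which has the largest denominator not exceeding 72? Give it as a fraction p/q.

√518 = [22; 1, 3, 6, 3, 1, 44, …] (period length 6).
Convergents:
  p_0/q_0 = 22/1
  p_1/q_1 = 23/1
  p_2/q_2 = 91/4
  p_3/q_3 = 569/25
  p_4/q_4 = 1798/79
q_3 = 25 ≤ 72 < 79 = q_4, so the answer is 569/25.

569/25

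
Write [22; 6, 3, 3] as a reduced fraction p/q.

Fold from the inside: start with 3/1.
  3 + 1/3 = 10/3
  6 + 3/10 = 63/10
  22 + 10/63 = 1396/63

1396/63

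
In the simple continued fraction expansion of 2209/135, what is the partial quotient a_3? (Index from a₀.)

3

2209 = 16·135 + 49   →  a_0 = 16
135 = 2·49 + 37   →  a_1 = 2
49 = 1·37 + 12   →  a_2 = 1
37 = 3·12 + 1   →  a_3 = 3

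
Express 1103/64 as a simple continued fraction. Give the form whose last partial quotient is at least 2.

1103 = 17*64 + 15
64 = 4*15 + 4
15 = 3*4 + 3
4 = 1*3 + 1
3 = 3*1 + 0  (stop)
So 1103/64 = [17; 4, 3, 1, 3].

[17; 4, 3, 1, 3]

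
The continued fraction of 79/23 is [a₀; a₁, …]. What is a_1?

2

79 = 3·23 + 10   →  a_0 = 3
23 = 2·10 + 3   →  a_1 = 2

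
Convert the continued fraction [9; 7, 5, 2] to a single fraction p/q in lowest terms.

Fold from the inside: start with 2/1.
  5 + 1/2 = 11/2
  7 + 2/11 = 79/11
  9 + 11/79 = 722/79

722/79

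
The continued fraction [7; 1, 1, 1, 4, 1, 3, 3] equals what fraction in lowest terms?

1621/212

Fold from the inside: start with 3/1.
  3 + 1/3 = 10/3
  1 + 3/10 = 13/10
  4 + 10/13 = 62/13
  1 + 13/62 = 75/62
  1 + 62/75 = 137/75
  1 + 75/137 = 212/137
  7 + 137/212 = 1621/212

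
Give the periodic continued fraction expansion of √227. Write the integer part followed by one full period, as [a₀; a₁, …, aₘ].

a₀ = ⌊√227⌋ = 15.
With m₀=0, d₀=1 and mₖ₊₁ = dₖaₖ − mₖ, dₖ₊₁ = (n − mₖ₊₁²)/dₖ, aₖ₊₁ = ⌊(a₀+mₖ₊₁)/dₖ₊₁⌋:
  k=1: m=15, d=2, a=15
  k=2: m=15, d=1, a=30
d=1 and a=2a₀=30 at k=2, so the next step gives (m, d) = (15, 2) again — its k=1 value — and the period has length 2.

[15; 15, 30]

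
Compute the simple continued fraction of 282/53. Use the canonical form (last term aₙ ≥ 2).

[5; 3, 8, 2]

282 = 5·53 + 17
53 = 3·17 + 2
17 = 8·2 + 1
2 = 2·1 + 0  (stop)
So 282/53 = [5; 3, 8, 2].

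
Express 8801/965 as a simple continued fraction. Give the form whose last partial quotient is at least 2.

[9; 8, 3, 7, 2, 2]

8801 = 9*965 + 116
965 = 8*116 + 37
116 = 3*37 + 5
37 = 7*5 + 2
5 = 2*2 + 1
2 = 2*1 + 0  (stop)
So 8801/965 = [9; 8, 3, 7, 2, 2].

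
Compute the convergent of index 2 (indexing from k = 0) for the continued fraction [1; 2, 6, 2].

19/13

Using pₖ = aₖpₖ₋₁ + pₖ₋₂, qₖ = aₖqₖ₋₁ + qₖ₋₂ (with p₋₁=1, p₋₂=0, q₋₁=0, q₋₂=1):
  k=0: a=1, p=1, q=1
  k=1: a=2, p=3, q=2
  k=2: a=6, p=19, q=13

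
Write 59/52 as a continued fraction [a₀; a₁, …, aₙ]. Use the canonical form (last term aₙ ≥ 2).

[1; 7, 2, 3]

59 = 1·52 + 7
52 = 7·7 + 3
7 = 2·3 + 1
3 = 3·1 + 0  (stop)
So 59/52 = [1; 7, 2, 3].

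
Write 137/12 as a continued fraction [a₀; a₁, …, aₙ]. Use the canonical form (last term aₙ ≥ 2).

137 = 11×12 + 5
12 = 2×5 + 2
5 = 2×2 + 1
2 = 2×1 + 0  (stop)
So 137/12 = [11; 2, 2, 2].

[11; 2, 2, 2]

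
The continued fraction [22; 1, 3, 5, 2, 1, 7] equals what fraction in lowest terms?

Fold from the inside: start with 7/1.
  1 + 1/7 = 8/7
  2 + 7/8 = 23/8
  5 + 8/23 = 123/23
  3 + 23/123 = 392/123
  1 + 123/392 = 515/392
  22 + 392/515 = 11722/515

11722/515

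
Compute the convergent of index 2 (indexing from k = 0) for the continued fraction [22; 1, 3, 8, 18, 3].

91/4

Using pₖ = aₖpₖ₋₁ + pₖ₋₂, qₖ = aₖqₖ₋₁ + qₖ₋₂ (with p₋₁=1, p₋₂=0, q₋₁=0, q₋₂=1):
  k=0: a=22, p=22, q=1
  k=1: a=1, p=23, q=1
  k=2: a=3, p=91, q=4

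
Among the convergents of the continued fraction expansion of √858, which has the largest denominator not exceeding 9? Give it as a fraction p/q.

205/7

√858 = [29; 3, 2, 3, 58, …] (period length 4).
Convergents:
  p_0/q_0 = 29/1
  p_1/q_1 = 88/3
  p_2/q_2 = 205/7
  p_3/q_3 = 703/24
q_2 = 7 ≤ 9 < 24 = q_3, so the answer is 205/7.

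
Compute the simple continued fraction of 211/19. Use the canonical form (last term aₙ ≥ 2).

211 = 11·19 + 2
19 = 9·2 + 1
2 = 2·1 + 0  (stop)
So 211/19 = [11; 9, 2].

[11; 9, 2]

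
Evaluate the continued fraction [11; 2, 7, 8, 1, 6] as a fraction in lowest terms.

10825/944

Fold from the inside: start with 6/1.
  1 + 1/6 = 7/6
  8 + 6/7 = 62/7
  7 + 7/62 = 441/62
  2 + 62/441 = 944/441
  11 + 441/944 = 10825/944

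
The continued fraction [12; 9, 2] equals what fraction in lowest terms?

230/19

Fold from the inside: start with 2/1.
  9 + 1/2 = 19/2
  12 + 2/19 = 230/19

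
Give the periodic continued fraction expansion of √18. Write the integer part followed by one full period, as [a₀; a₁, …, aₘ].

a₀ = ⌊√18⌋ = 4.
With m₀=0, d₀=1 and mₖ₊₁ = dₖaₖ − mₖ, dₖ₊₁ = (n − mₖ₊₁²)/dₖ, aₖ₊₁ = ⌊(a₀+mₖ₊₁)/dₖ₊₁⌋:
  k=1: m=4, d=2, a=4
  k=2: m=4, d=1, a=8
d=1 and a=2a₀=8 at k=2, so the next step gives (m, d) = (4, 2) again — its k=1 value — and the period has length 2.

[4; 4, 8]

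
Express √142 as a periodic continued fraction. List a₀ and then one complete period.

a₀ = ⌊√142⌋ = 11.
With m₀=0, d₀=1 and mₖ₊₁ = dₖaₖ − mₖ, dₖ₊₁ = (n − mₖ₊₁²)/dₖ, aₖ₊₁ = ⌊(a₀+mₖ₊₁)/dₖ₊₁⌋:
  k=1: m=11, d=21, a=1
  k=2: m=10, d=2, a=10
  k=3: m=10, d=21, a=1
  k=4: m=11, d=1, a=22
d=1 and a=2a₀=22 at k=4, so the next step gives (m, d) = (11, 21) again — its k=1 value — and the period has length 4.

[11; 1, 10, 1, 22]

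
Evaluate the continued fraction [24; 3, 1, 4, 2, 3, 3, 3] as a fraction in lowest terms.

Using pₖ = aₖpₖ₋₁ + pₖ₋₂ and qₖ = aₖqₖ₋₁ + qₖ₋₂:
  k=0: a=24, p=24, q=1
  k=1: a=3, p=73, q=3
  k=2: a=1, p=97, q=4
  k=3: a=4, p=461, q=19
  k=4: a=2, p=1019, q=42
  k=5: a=3, p=3518, q=145
  k=6: a=3, p=11573, q=477
  k=7: a=3, p=38237, q=1576

38237/1576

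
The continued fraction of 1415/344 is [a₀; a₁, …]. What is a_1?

8

1415 = 4·344 + 39   →  a_0 = 4
344 = 8·39 + 32   →  a_1 = 8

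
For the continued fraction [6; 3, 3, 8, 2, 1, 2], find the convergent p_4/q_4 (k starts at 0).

1109/176

Using pₖ = aₖpₖ₋₁ + pₖ₋₂, qₖ = aₖqₖ₋₁ + qₖ₋₂ (with p₋₁=1, p₋₂=0, q₋₁=0, q₋₂=1):
  k=0: a=6, p=6, q=1
  k=1: a=3, p=19, q=3
  k=2: a=3, p=63, q=10
  k=3: a=8, p=523, q=83
  k=4: a=2, p=1109, q=176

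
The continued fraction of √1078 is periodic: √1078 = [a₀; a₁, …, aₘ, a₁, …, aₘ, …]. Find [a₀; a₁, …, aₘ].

[32; 1, 4, 1, 64]

a₀ = ⌊√1078⌋ = 32.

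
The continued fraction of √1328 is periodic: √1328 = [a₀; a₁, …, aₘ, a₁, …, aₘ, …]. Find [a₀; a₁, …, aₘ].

a₀ = ⌊√1328⌋ = 36.
With m₀=0, d₀=1 and mₖ₊₁ = dₖaₖ − mₖ, dₖ₊₁ = (n − mₖ₊₁²)/dₖ, aₖ₊₁ = ⌊(a₀+mₖ₊₁)/dₖ₊₁⌋:
  k=1: m=36, d=32, a=2
  k=2: m=28, d=17, a=3
  k=3: m=23, d=47, a=1
  k=4: m=24, d=16, a=3
  k=5: m=24, d=47, a=1
  k=6: m=23, d=17, a=3
  k=7: m=28, d=32, a=2
  k=8: m=36, d=1, a=72
d=1 and a=2a₀=72 at k=8, so the next step gives (m, d) = (36, 32) again — its k=1 value — and the period has length 8.

[36; 2, 3, 1, 3, 1, 3, 2, 72]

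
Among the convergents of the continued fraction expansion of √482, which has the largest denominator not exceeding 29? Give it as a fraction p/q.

483/22

√482 = [21; 1, 20, 1, 42, …] (period length 4).
Convergents:
  p_0/q_0 = 21/1
  p_1/q_1 = 22/1
  p_2/q_2 = 461/21
  p_3/q_3 = 483/22
  p_4/q_4 = 20747/945
q_3 = 22 ≤ 29 < 945 = q_4, so the answer is 483/22.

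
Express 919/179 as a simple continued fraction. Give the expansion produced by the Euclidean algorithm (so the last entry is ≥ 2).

919 = 5×179 + 24
179 = 7×24 + 11
24 = 2×11 + 2
11 = 5×2 + 1
2 = 2×1 + 0  (stop)
So 919/179 = [5; 7, 2, 5, 2].

[5; 7, 2, 5, 2]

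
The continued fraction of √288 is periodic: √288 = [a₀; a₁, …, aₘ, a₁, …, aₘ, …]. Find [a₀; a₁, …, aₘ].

[16; 1, 32]

a₀ = ⌊√288⌋ = 16.
With m₀=0, d₀=1 and mₖ₊₁ = dₖaₖ − mₖ, dₖ₊₁ = (n − mₖ₊₁²)/dₖ, aₖ₊₁ = ⌊(a₀+mₖ₊₁)/dₖ₊₁⌋:
  k=1: m=16, d=32, a=1
  k=2: m=16, d=1, a=32
d=1 and a=2a₀=32 at k=2, so the next step gives (m, d) = (16, 32) again — its k=1 value — and the period has length 2.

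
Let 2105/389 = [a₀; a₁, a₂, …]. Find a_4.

7

2105 = 5·389 + 160   →  a_0 = 5
389 = 2·160 + 69   →  a_1 = 2
160 = 2·69 + 22   →  a_2 = 2
69 = 3·22 + 3   →  a_3 = 3
22 = 7·3 + 1   →  a_4 = 7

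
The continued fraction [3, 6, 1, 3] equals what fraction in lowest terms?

Using pₖ = aₖpₖ₋₁ + pₖ₋₂ and qₖ = aₖqₖ₋₁ + qₖ₋₂:
  k=0: a=3, p=3, q=1
  k=1: a=6, p=19, q=6
  k=2: a=1, p=22, q=7
  k=3: a=3, p=85, q=27

85/27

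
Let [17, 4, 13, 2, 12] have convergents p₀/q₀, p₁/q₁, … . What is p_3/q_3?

Using pₖ = aₖpₖ₋₁ + pₖ₋₂, qₖ = aₖqₖ₋₁ + qₖ₋₂ (with p₋₁=1, p₋₂=0, q₋₁=0, q₋₂=1):
  k=0: a=17, p=17, q=1
  k=1: a=4, p=69, q=4
  k=2: a=13, p=914, q=53
  k=3: a=2, p=1897, q=110

1897/110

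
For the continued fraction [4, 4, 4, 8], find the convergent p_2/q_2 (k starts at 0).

72/17

Using pₖ = aₖpₖ₋₁ + pₖ₋₂, qₖ = aₖqₖ₋₁ + qₖ₋₂ (with p₋₁=1, p₋₂=0, q₋₁=0, q₋₂=1):
  k=0: a=4, p=4, q=1
  k=1: a=4, p=17, q=4
  k=2: a=4, p=72, q=17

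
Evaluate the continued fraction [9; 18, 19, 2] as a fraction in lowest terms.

Using pₖ = aₖpₖ₋₁ + pₖ₋₂ and qₖ = aₖqₖ₋₁ + qₖ₋₂:
  k=0: a=9, p=9, q=1
  k=1: a=18, p=163, q=18
  k=2: a=19, p=3106, q=343
  k=3: a=2, p=6375, q=704

6375/704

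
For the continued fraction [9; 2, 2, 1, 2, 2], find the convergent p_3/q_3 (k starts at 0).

66/7

Using pₖ = aₖpₖ₋₁ + pₖ₋₂, qₖ = aₖqₖ₋₁ + qₖ₋₂ (with p₋₁=1, p₋₂=0, q₋₁=0, q₋₂=1):
  k=0: a=9, p=9, q=1
  k=1: a=2, p=19, q=2
  k=2: a=2, p=47, q=5
  k=3: a=1, p=66, q=7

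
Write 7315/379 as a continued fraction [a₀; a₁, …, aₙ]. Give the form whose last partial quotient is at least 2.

7315 = 19×379 + 114
379 = 3×114 + 37
114 = 3×37 + 3
37 = 12×3 + 1
3 = 3×1 + 0  (stop)
So 7315/379 = [19; 3, 3, 12, 3].

[19; 3, 3, 12, 3]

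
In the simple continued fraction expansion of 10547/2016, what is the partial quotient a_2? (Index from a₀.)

10547 = 5·2016 + 467   →  a_0 = 5
2016 = 4·467 + 148   →  a_1 = 4
467 = 3·148 + 23   →  a_2 = 3

3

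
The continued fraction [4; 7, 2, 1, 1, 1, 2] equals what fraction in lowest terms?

641/155

Fold from the inside: start with 2/1.
  1 + 1/2 = 3/2
  1 + 2/3 = 5/3
  1 + 3/5 = 8/5
  2 + 5/8 = 21/8
  7 + 8/21 = 155/21
  4 + 21/155 = 641/155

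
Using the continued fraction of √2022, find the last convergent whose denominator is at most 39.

√2022 = [44; 1, 28, 1, 88, …] (period length 4).
Convergents:
  p_0/q_0 = 44/1
  p_1/q_1 = 45/1
  p_2/q_2 = 1304/29
  p_3/q_3 = 1349/30
  p_4/q_4 = 120016/2669
q_3 = 30 ≤ 39 < 2669 = q_4, so the answer is 1349/30.

1349/30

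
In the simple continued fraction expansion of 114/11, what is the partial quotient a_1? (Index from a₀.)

114 = 10·11 + 4   →  a_0 = 10
11 = 2·4 + 3   →  a_1 = 2

2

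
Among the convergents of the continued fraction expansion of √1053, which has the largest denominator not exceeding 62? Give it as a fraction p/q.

√1053 = [32; 2, 4, 2, 64, …] (period length 4).
Convergents:
  p_0/q_0 = 32/1
  p_1/q_1 = 65/2
  p_2/q_2 = 292/9
  p_3/q_3 = 649/20
  p_4/q_4 = 41828/1289
q_3 = 20 ≤ 62 < 1289 = q_4, so the answer is 649/20.

649/20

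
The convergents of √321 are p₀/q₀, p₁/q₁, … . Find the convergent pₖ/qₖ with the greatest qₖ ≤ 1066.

√321 = [17; 1, 10, 1, 34, …] (period length 4).
Convergents:
  p_0/q_0 = 17/1
  p_1/q_1 = 18/1
  p_2/q_2 = 197/11
  p_3/q_3 = 215/12
  p_4/q_4 = 7507/419
  p_5/q_5 = 7722/431
  p_6/q_6 = 84727/4729
q_5 = 431 ≤ 1066 < 4729 = q_6, so the answer is 7722/431.

7722/431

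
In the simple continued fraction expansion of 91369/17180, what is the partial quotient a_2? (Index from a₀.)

91369 = 5·17180 + 5469   →  a_0 = 5
17180 = 3·5469 + 773   →  a_1 = 3
5469 = 7·773 + 58   →  a_2 = 7

7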